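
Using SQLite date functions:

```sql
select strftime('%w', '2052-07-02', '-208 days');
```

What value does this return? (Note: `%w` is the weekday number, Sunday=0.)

First apply '-208 days': 2052-07-02 → 2051-12-07.
2051-12-07 is a Thursday; with Sunday=0 that is 4.

4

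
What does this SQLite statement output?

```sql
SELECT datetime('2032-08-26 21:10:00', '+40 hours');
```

+40 hours from 2032-08-26 21:10:00 is 2032-08-28 13:10:00 (crosses midnight).

2032-08-28 13:10:00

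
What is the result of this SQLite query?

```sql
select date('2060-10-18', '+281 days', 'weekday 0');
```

Applying '+281 days' to 2060-10-18: counting 281 days forward gives 2061-07-26.
`weekday 0` advances to the next Sunday; 2061-07-26 is a Tuesday, so it moves forward to 2061-07-31.

2061-07-31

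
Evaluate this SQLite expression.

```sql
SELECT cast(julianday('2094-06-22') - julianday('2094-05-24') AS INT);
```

7 days remain in May 2094 after the 24th (31 − 24).
Then 22 days into June 2094.
Total: 7 + 22 = 29.

29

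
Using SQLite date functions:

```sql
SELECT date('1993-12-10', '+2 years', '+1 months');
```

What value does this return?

1996-01-10

Adding +2 years to 1993-12-10 gives 1995-12-10.
Adding +1 month to 1995-12-10 gives 1996-01-10.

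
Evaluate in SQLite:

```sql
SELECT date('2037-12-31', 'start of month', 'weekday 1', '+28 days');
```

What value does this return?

2038-01-04

`start of month` rewinds 2037-12-31 to 2037-12-01.
`weekday 1` advances to the next Monday; 2037-12-01 is a Tuesday, so it moves forward to 2037-12-07.
December 2037 has 31 days; 24 remain after the 7th, so 25 days reach 2038-01-01.
Advancing 3 more days within January lands on 2038-01-04.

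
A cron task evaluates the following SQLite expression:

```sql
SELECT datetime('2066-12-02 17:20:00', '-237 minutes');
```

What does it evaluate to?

237 minutes = 3h 57m; -237 minutes from 2066-12-02 17:20:00 is 2066-12-02 13:23:00.

2066-12-02 13:23:00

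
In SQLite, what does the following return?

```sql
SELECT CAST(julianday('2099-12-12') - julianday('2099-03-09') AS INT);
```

22 days remain in March 2099 after the 9th (31 − 9).
Full months from April 2099 through November 2099 contribute their day counts.
Then 12 days into December 2099.
Total: 22 + 30 + 31 + 30 + 31 + 31 + 30 + 31 + 30 + 12 = 278.

278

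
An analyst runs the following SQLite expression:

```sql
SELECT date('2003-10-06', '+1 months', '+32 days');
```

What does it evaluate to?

Adding +1 month to 2003-10-06 gives 2003-11-06.
November 2003 has 30 days; 24 remain after the 6th, so 25 days reach 2003-12-01.
Advancing 7 more days within December lands on 2003-12-08.

2003-12-08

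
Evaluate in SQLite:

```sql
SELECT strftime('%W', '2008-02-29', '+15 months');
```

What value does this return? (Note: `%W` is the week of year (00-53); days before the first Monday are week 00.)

First apply '+15 months': 2008-02-29 → 2009-05-29.
2009-05-29 is a Friday. SQLite's %W counts Mondays since the year started; the result is 21.

21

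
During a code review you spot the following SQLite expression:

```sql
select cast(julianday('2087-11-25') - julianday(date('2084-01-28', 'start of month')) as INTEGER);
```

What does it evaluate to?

`start of month` rewinds 2084-01-28 to 2084-01-01.
30 days remain in January 2084 after the 1st (31 − 1).
Full months from February 2084 through October 2087 contribute their day counts.
Then 25 days into November 2087.
Total: 30 + 29 + 31 + 30 + 31 + 30 + 31 + 31 + 30 + 31 + 30 + 31 + 31 + 28 + 31 + 30 + 31 + 30 + 31 + 31 + 30 + 31 + 30 + 31 + 31 + 28 + 31 + 30 + 31 + 30 + 31 + 31 + 30 + 31 + 30 + 31 + 31 + 28 + 31 + 30 + 31 + 30 + 31 + 31 + 30 + 31 + 25 = 1424.

1424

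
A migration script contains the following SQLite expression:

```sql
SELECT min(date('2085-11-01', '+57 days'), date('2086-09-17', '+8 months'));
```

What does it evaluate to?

2085-12-28

date('2085-11-01', '+57 days') → 2085-12-28.
date('2086-09-17', '+8 months') → 2087-05-17.
Earlier of the two is 2085-12-28.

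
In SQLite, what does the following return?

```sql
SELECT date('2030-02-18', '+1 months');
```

Adding +1 month to 2030-02-18 gives 2030-03-18.

2030-03-18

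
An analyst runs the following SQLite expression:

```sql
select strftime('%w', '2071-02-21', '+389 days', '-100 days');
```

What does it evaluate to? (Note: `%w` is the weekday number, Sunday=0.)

1

First apply '+389 days', '-100 days': 2071-02-21 → 2071-12-07.
2071-12-07 is a Monday; with Sunday=0 that is 1.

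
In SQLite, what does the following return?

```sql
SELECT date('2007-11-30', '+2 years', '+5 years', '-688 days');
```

Adding +2 years to 2007-11-30 gives 2009-11-30.
Adding +5 years to 2009-11-30 gives 2014-11-30.
Applying '-688 days' to 2014-11-30: counting 688 days back gives 2013-01-11.

2013-01-11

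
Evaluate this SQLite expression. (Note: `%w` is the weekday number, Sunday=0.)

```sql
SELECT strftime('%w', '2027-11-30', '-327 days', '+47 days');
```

2

First apply '-327 days', '+47 days': 2027-11-30 → 2027-02-23.
2027-02-23 is a Tuesday; with Sunday=0 that is 2.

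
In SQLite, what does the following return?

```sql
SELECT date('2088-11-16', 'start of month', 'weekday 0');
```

2088-11-07

`start of month` rewinds 2088-11-16 to 2088-11-01.
`weekday 0` advances to the next Sunday; 2088-11-01 is a Monday, so it moves forward to 2088-11-07.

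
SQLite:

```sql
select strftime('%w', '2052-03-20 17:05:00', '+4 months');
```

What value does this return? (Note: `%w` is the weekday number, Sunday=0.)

First apply '+4 months': 2052-03-20 17:05:00 → 2052-07-20 17:05:00.
2052-07-20 is a Saturday; with Sunday=0 that is 6.

6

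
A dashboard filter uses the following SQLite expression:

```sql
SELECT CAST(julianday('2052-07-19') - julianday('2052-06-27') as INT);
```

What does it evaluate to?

3 days remain in June 2052 after the 27th (30 − 27).
Then 19 days into July 2052.
Total: 3 + 19 = 22.

22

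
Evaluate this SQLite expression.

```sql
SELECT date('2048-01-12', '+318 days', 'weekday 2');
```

Applying '+318 days' to 2048-01-12: counting 318 days forward gives 2048-11-25.
`weekday 2` advances to the next Tuesday; 2048-11-25 is a Wednesday, so it moves forward to 2048-12-01.

2048-12-01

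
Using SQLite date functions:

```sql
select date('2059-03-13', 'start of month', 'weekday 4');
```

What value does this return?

`start of month` rewinds 2059-03-13 to 2059-03-01.
`weekday 4` advances to the next Thursday; 2059-03-01 is a Saturday, so it moves forward to 2059-03-06.

2059-03-06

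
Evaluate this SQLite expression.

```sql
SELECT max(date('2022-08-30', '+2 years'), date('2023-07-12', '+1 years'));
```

date('2022-08-30', '+2 years') → 2024-08-30.
date('2023-07-12', '+1 years') → 2024-07-12.
Later of the two is 2024-08-30.

2024-08-30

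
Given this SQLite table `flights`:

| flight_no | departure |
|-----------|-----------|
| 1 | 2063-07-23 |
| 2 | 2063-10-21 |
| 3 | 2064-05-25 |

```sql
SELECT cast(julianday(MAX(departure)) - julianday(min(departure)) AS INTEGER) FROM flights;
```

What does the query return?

307

MIN = 2063-07-23, MAX = 2064-05-25.
8 days remain in July 2063 after the 23rd (31 − 23).
Full months from August 2063 through April 2064 contribute their day counts.
Then 25 days into May 2064.
Total: 8 + 31 + 30 + 31 + 30 + 31 + 31 + 29 + 31 + 30 + 25 = 307.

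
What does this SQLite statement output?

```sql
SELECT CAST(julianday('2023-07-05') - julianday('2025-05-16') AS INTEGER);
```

-681

26 days remain in July 2023 after the 5th (31 − 5).
Full months from August 2023 through April 2025 contribute their day counts.
Then 16 days into May 2025.
Total: 26 + 31 + 30 + 31 + 30 + 31 + 31 + 29 + 31 + 30 + 31 + 30 + 31 + 31 + 30 + 31 + 30 + 31 + 31 + 28 + 31 + 30 + 16 = 681.
The subtraction is earlier − later, so the result is −681 → -681.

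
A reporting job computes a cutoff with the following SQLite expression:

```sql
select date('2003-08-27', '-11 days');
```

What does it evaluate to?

2003-08-16

Going back 11 days within August lands on 2003-08-16.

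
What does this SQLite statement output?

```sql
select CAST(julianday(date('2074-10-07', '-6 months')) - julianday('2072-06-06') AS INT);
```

670

Adding -6 months to 2074-10-07 gives 2074-04-07.
24 days remain in June 2072 after the 6th (30 − 6).
Full months from July 2072 through March 2074 contribute their day counts.
Then 7 days into April 2074.
Total: 24 + 31 + 31 + 30 + 31 + 30 + 31 + 31 + 28 + 31 + 30 + 31 + 30 + 31 + 31 + 30 + 31 + 30 + 31 + 31 + 28 + 31 + 7 = 670.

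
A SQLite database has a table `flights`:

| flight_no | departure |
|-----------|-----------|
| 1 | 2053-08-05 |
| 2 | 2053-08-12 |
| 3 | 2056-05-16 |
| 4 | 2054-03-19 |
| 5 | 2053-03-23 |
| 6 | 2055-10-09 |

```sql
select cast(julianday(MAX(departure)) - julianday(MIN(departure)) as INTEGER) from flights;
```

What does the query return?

MIN = 2053-03-23, MAX = 2056-05-16.
8 days remain in March 2053 after the 23rd (31 − 23).
Full months from April 2053 through April 2056 contribute their day counts.
Then 16 days into May 2056.
Total: 8 + 30 + 31 + 30 + 31 + 31 + 30 + 31 + 30 + 31 + 31 + 28 + 31 + 30 + 31 + 30 + 31 + 31 + 30 + 31 + 30 + 31 + 31 + 28 + 31 + 30 + 31 + 30 + 31 + 31 + 30 + 31 + 30 + 31 + 31 + 29 + 31 + 30 + 16 = 1150.

1150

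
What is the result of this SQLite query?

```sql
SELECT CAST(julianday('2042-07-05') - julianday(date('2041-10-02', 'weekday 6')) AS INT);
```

273

`weekday 6` advances to the next Saturday; 2041-10-02 is a Wednesday, so it moves forward to 2041-10-05.
26 days remain in October 2041 after the 5th (31 − 5).
Full months from November 2041 through June 2042 contribute their day counts.
Then 5 days into July 2042.
Total: 26 + 30 + 31 + 31 + 28 + 31 + 30 + 31 + 30 + 5 = 273.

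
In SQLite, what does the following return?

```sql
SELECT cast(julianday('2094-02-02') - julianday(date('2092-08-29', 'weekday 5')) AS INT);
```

522

`weekday 5` advances to the next Friday; 2092-08-29 is already a Friday, so it stays at 2092-08-29.
2 days remain in August 2092 after the 29th (31 − 29).
Full months from September 2092 through January 2094 contribute their day counts.
Then 2 days into February 2094.
Total: 2 + 30 + 31 + 30 + 31 + 31 + 28 + 31 + 30 + 31 + 30 + 31 + 31 + 30 + 31 + 30 + 31 + 31 + 2 = 522.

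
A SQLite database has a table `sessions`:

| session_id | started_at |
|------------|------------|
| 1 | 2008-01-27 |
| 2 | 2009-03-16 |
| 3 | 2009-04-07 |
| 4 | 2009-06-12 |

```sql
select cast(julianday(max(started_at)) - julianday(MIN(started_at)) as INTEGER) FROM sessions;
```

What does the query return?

MIN = 2008-01-27, MAX = 2009-06-12.
4 days remain in January 2008 after the 27th (31 − 27).
Full months from February 2008 through May 2009 contribute their day counts.
Then 12 days into June 2009.
Total: 4 + 29 + 31 + 30 + 31 + 30 + 31 + 31 + 30 + 31 + 30 + 31 + 31 + 28 + 31 + 30 + 31 + 12 = 502.

502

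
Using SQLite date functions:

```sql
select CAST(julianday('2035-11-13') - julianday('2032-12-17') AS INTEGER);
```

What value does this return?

1061

14 days remain in December 2032 after the 17th (31 − 17).
Full months from January 2033 through October 2035 contribute their day counts.
Then 13 days into November 2035.
Total: 14 + 31 + 28 + 31 + 30 + 31 + 30 + 31 + 31 + 30 + 31 + 30 + 31 + 31 + 28 + 31 + 30 + 31 + 30 + 31 + 31 + 30 + 31 + 30 + 31 + 31 + 28 + 31 + 30 + 31 + 30 + 31 + 31 + 30 + 31 + 13 = 1061.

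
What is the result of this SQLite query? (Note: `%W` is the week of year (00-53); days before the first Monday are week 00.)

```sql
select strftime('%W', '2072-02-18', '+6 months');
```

First apply '+6 months': 2072-02-18 → 2072-08-18.
2072-08-18 is a Thursday. SQLite's %W counts Mondays since the year started; the result is 33.

33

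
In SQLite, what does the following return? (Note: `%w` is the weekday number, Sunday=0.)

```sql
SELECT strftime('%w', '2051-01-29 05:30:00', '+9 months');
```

First apply '+9 months': 2051-01-29 05:30:00 → 2051-10-29 05:30:00.
2051-10-29 is a Sunday; with Sunday=0 that is 0.

0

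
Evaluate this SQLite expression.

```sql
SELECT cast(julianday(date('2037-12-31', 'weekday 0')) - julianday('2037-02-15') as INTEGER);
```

322

`weekday 0` advances to the next Sunday; 2037-12-31 is a Thursday, so it moves forward to 2038-01-03.
13 days remain in February 2037 after the 15th (28 − 15).
Full months from March 2037 through December 2037 contribute their day counts.
Then 3 days into January 2038.
Total: 13 + 31 + 30 + 31 + 30 + 31 + 31 + 30 + 31 + 30 + 31 + 3 = 322.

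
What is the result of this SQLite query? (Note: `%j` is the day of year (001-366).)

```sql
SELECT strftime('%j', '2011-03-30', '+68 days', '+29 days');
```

First apply '+68 days', '+29 days': 2011-03-30 → 2011-07-05.
Day-of-year for 2011-07-05: days since 2011-01-01 inclusive = 186, zero-padded to 186.

186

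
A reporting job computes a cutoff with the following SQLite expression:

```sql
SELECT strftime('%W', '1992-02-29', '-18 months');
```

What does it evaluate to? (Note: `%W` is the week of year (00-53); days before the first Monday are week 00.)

First apply '-18 months': 1992-02-29 → 1990-08-29.
1990-08-29 is a Wednesday. SQLite's %W counts Mondays since the year started; the result is 35.

35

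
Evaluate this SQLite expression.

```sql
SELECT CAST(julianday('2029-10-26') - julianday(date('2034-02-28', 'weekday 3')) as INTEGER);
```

`weekday 3` advances to the next Wednesday; 2034-02-28 is a Tuesday, so it moves forward to 2034-03-01.
5 days remain in October 2029 after the 26th (31 − 26).
Full months from November 2029 through February 2034 contribute their day counts.
Then 1 day into March 2034.
Total: 5 + 30 + 31 + 31 + 28 + 31 + 30 + 31 + 30 + 31 + 31 + 30 + 31 + 30 + 31 + 31 + 28 + 31 + 30 + 31 + 30 + 31 + 31 + 30 + 31 + 30 + 31 + 31 + 29 + 31 + 30 + 31 + 30 + 31 + 31 + 30 + 31 + 30 + 31 + 31 + 28 + 31 + 30 + 31 + 30 + 31 + 31 + 30 + 31 + 30 + 31 + 31 + 28 + 1 = 1587.
The subtraction is earlier − later, so the result is −1587 → -1587.

-1587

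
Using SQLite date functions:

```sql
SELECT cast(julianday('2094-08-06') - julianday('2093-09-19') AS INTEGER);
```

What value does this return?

321

11 days remain in September 2093 after the 19th (30 − 19).
Full months from October 2093 through July 2094 contribute their day counts.
Then 6 days into August 2094.
Total: 11 + 31 + 30 + 31 + 31 + 28 + 31 + 30 + 31 + 30 + 31 + 6 = 321.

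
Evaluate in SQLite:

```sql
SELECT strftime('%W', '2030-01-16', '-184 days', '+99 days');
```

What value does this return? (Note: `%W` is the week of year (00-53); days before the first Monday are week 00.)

43

First apply '-184 days', '+99 days': 2030-01-16 → 2029-10-23.
2029-10-23 is a Tuesday. SQLite's %W counts Mondays since the year started; the result is 43.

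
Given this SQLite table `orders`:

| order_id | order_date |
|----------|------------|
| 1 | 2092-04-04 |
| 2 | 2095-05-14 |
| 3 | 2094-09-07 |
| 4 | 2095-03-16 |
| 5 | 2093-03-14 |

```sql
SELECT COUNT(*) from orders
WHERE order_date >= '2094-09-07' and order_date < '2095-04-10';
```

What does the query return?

Rows in [2094-09-07, 2095-04-10): 2094-09-07, 2095-03-16 → 2 rows.

2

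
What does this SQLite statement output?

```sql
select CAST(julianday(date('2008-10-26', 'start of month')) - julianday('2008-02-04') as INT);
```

`start of month` rewinds 2008-10-26 to 2008-10-01.
25 days remain in February 2008 after the 4th (29 − 4).
Full months from March 2008 through September 2008 contribute their day counts.
Then 1 day into October 2008.
Total: 25 + 31 + 30 + 31 + 30 + 31 + 31 + 30 + 1 = 240.

240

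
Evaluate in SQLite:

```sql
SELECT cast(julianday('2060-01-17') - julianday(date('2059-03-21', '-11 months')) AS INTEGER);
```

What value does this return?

636

Adding -11 months to 2059-03-21 gives 2058-04-21.
9 days remain in April 2058 after the 21st (30 − 21).
Full months from May 2058 through December 2059 contribute their day counts.
Then 17 days into January 2060.
Total: 9 + 31 + 30 + 31 + 31 + 30 + 31 + 30 + 31 + 31 + 28 + 31 + 30 + 31 + 30 + 31 + 31 + 30 + 31 + 30 + 31 + 17 = 636.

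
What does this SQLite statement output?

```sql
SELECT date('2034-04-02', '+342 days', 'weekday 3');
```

2035-03-14

Applying '+342 days' to 2034-04-02: counting 342 days forward gives 2035-03-10.
`weekday 3` advances to the next Wednesday; 2035-03-10 is a Saturday, so it moves forward to 2035-03-14.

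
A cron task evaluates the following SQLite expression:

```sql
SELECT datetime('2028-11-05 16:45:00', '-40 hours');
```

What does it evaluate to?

2028-11-04 00:45:00

-40 hours from 2028-11-05 16:45:00 is 2028-11-04 00:45:00 (crosses midnight).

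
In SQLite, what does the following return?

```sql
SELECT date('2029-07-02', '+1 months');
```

2029-08-02

Adding +1 month to 2029-07-02 gives 2029-08-02.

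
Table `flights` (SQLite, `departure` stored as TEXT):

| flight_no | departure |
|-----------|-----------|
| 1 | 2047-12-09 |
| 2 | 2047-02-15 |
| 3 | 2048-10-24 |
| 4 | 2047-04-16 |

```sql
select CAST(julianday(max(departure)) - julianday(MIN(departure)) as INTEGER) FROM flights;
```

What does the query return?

MIN = 2047-02-15, MAX = 2048-10-24.
13 days remain in February 2047 after the 15th (28 − 15).
Full months from March 2047 through September 2048 contribute their day counts.
Then 24 days into October 2048.
Total: 13 + 31 + 30 + 31 + 30 + 31 + 31 + 30 + 31 + 30 + 31 + 31 + 29 + 31 + 30 + 31 + 30 + 31 + 31 + 30 + 24 = 617.

617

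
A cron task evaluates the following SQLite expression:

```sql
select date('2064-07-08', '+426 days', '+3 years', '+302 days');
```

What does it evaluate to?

Applying '+426 days' to 2064-07-08: counting 426 days forward gives 2065-09-07.
Adding +3 years to 2065-09-07 gives 2068-09-07.
Applying '+302 days' to 2068-09-07: counting 302 days forward gives 2069-07-06.

2069-07-06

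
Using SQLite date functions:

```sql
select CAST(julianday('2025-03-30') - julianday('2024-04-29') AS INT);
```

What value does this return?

1 day remains in April 2024 after the 29th (30 − 29).
Full months from May 2024 through February 2025 contribute their day counts.
Then 30 days into March 2025.
Total: 1 + 31 + 30 + 31 + 31 + 30 + 31 + 30 + 31 + 31 + 28 + 30 = 335.

335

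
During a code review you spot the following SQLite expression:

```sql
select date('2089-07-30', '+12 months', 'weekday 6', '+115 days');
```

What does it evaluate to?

Adding +12 months to 2089-07-30 gives 2090-07-30.
`weekday 6` advances to the next Saturday; 2090-07-30 is a Sunday, so it moves forward to 2090-08-05.
Applying '+115 days' to 2090-08-05: counting 115 days forward gives 2090-11-28.

2090-11-28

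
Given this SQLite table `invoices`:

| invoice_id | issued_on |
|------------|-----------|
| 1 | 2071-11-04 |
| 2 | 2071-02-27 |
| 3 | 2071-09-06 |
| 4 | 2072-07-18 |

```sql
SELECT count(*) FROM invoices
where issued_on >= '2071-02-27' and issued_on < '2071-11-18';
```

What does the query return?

3

Rows in [2071-02-27, 2071-11-18): 2071-11-04, 2071-02-27, 2071-09-06 → 3 rows.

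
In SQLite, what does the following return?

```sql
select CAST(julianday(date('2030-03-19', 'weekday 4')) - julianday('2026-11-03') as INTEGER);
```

1234

`weekday 4` advances to the next Thursday; 2030-03-19 is a Tuesday, so it moves forward to 2030-03-21.
27 days remain in November 2026 after the 3rd (30 − 3).
Full months from December 2026 through February 2030 contribute their day counts.
Then 21 days into March 2030.
Total: 27 + 31 + 31 + 28 + 31 + 30 + 31 + 30 + 31 + 31 + 30 + 31 + 30 + 31 + 31 + 29 + 31 + 30 + 31 + 30 + 31 + 31 + 30 + 31 + 30 + 31 + 31 + 28 + 31 + 30 + 31 + 30 + 31 + 31 + 30 + 31 + 30 + 31 + 31 + 28 + 21 = 1234.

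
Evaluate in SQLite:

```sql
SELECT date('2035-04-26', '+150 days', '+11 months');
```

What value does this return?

2036-08-23

Applying '+150 days' to 2035-04-26: counting 150 days forward gives 2035-09-23.
Adding +11 months to 2035-09-23 gives 2036-08-23.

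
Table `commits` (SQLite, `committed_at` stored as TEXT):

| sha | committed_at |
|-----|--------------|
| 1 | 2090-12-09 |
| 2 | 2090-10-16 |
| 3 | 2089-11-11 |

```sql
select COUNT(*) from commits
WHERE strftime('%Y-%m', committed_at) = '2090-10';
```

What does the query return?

1

Rows with year-month 2090-10: 2090-10-16 → 1.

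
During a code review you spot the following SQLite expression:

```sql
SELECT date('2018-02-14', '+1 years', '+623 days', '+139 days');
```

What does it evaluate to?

2021-03-17

Adding +1 year to 2018-02-14 gives 2019-02-14.
Applying '+623 days' to 2019-02-14: counting 623 days forward gives 2020-10-29.
Applying '+139 days' to 2020-10-29: counting 139 days forward gives 2021-03-17.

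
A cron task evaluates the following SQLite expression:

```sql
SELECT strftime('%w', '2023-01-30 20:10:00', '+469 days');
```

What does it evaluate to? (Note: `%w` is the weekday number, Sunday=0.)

First apply '+469 days': 2023-01-30 20:10:00 → 2024-05-13 20:10:00.
2024-05-13 is a Monday; with Sunday=0 that is 1.

1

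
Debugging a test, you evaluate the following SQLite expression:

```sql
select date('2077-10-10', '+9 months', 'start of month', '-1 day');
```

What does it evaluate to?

2078-06-30

Adding +9 months to 2077-10-10 gives 2078-07-10.
`start of month` rewinds 2078-07-10 to 2078-07-01.
Going back 1 day from 2078-07-01 reaches 2078-06-30 (last day of June, 30 days).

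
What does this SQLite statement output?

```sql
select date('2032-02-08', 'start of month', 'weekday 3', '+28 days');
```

`start of month` rewinds 2032-02-08 to 2032-02-01.
`weekday 3` advances to the next Wednesday; 2032-02-01 is a Sunday, so it moves forward to 2032-02-04.
February 2032 has 29 days; 25 remain after the 4th, so 26 days reach 2032-03-01.
Advancing 2 more days within March lands on 2032-03-03.

2032-03-03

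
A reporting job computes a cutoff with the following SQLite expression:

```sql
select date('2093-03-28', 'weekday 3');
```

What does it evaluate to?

`weekday 3` advances to the next Wednesday; 2093-03-28 is a Saturday, so it moves forward to 2093-04-01.

2093-04-01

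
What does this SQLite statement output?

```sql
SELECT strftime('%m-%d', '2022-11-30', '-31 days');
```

10-30

First apply '-31 days': 2022-11-30 → 2022-10-30.
`%m-%d` extracts the month-day: 10-30.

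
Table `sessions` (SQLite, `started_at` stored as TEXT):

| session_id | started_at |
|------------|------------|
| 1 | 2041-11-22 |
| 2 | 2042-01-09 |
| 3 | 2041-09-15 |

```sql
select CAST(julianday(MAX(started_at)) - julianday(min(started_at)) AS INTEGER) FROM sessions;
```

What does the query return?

MIN = 2041-09-15, MAX = 2042-01-09.
15 days remain in September 2041 after the 15th (30 − 15).
October 2041: 31 days.
November 2041: 30 days.
December 2041: 31 days.
Then 9 days into January 2042.
Total: 15 + 31 + 30 + 31 + 9 = 116.

116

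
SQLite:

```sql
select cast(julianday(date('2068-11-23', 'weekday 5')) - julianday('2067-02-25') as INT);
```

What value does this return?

`weekday 5` advances to the next Friday; 2068-11-23 is already a Friday, so it stays at 2068-11-23.
3 days remain in February 2067 after the 25th (28 − 25).
Full months from March 2067 through October 2068 contribute their day counts.
Then 23 days into November 2068.
Total: 3 + 31 + 30 + 31 + 30 + 31 + 31 + 30 + 31 + 30 + 31 + 31 + 29 + 31 + 30 + 31 + 30 + 31 + 31 + 30 + 31 + 23 = 637.

637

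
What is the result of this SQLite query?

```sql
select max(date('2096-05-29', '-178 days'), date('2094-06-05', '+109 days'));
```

2095-12-03

date('2096-05-29', '-178 days') → 2095-12-03.
date('2094-06-05', '+109 days') → 2094-09-22.
Later of the two is 2095-12-03.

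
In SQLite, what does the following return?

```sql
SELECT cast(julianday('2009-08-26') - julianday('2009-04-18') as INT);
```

130

12 days remain in April 2009 after the 18th (30 − 18).
May 2009: 31 days.
June 2009: 30 days.
July 2009: 31 days.
Then 26 days into August 2009.
Total: 12 + 31 + 30 + 31 + 26 = 130.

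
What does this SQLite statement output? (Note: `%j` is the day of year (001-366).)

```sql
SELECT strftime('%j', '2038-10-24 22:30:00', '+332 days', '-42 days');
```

First apply '+332 days', '-42 days': 2038-10-24 22:30:00 → 2039-08-10 22:30:00.
Day-of-year for 2039-08-10: days since 2039-01-01 inclusive = 222, zero-padded to 222.

222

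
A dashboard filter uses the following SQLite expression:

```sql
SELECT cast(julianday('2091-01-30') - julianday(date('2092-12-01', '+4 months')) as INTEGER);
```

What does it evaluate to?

Adding +4 months to 2092-12-01 gives 2093-04-01.
1 day remains in January 2091 after the 30th (31 − 30).
Full months from February 2091 through March 2093 contribute their day counts.
Then 1 day into April 2093.
Total: 1 + 28 + 31 + 30 + 31 + 30 + 31 + 31 + 30 + 31 + 30 + 31 + 31 + 29 + 31 + 30 + 31 + 30 + 31 + 31 + 30 + 31 + 30 + 31 + 31 + 28 + 31 + 1 = 792.
The subtraction is earlier − later, so the result is −792 → -792.

-792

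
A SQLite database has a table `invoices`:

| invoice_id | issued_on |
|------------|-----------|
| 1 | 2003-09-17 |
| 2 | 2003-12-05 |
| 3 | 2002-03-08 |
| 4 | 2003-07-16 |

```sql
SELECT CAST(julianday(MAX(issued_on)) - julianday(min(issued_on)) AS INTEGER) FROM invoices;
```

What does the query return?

MIN = 2002-03-08, MAX = 2003-12-05.
23 days remain in March 2002 after the 8th (31 − 8).
Full months from April 2002 through November 2003 contribute their day counts.
Then 5 days into December 2003.
Total: 23 + 30 + 31 + 30 + 31 + 31 + 30 + 31 + 30 + 31 + 31 + 28 + 31 + 30 + 31 + 30 + 31 + 31 + 30 + 31 + 30 + 5 = 637.

637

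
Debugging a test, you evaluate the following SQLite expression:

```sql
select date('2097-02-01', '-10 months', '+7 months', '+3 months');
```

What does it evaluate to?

Adding -10 months to 2097-02-01 gives 2096-04-01.
Adding +7 months to 2096-04-01 gives 2096-11-01.
Adding +3 months to 2096-11-01 gives 2097-02-01.

2097-02-01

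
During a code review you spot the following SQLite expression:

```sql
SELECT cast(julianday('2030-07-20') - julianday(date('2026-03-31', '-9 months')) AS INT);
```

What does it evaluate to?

Adding -9 months to 2026-03-31 targets 2025-06-31. June 2025 has only 30 days, so SQLite normalizes the 1-day overflow forward to 2025-07-01.
30 days remain in July 2025 after the 1st (31 − 1).
Full months from August 2025 through June 2030 contribute their day counts.
Then 20 days into July 2030.
Total: 30 + 31 + 30 + 31 + 30 + 31 + 31 + 28 + 31 + 30 + 31 + 30 + 31 + 31 + 30 + 31 + 30 + 31 + 31 + 28 + 31 + 30 + 31 + 30 + 31 + 31 + 30 + 31 + 30 + 31 + 31 + 29 + 31 + 30 + 31 + 30 + 31 + 31 + 30 + 31 + 30 + 31 + 31 + 28 + 31 + 30 + 31 + 30 + 31 + 31 + 30 + 31 + 30 + 31 + 31 + 28 + 31 + 30 + 31 + 30 + 20 = 1845.

1845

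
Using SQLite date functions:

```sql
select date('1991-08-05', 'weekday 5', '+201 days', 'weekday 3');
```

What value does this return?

`weekday 5` advances to the next Friday; 1991-08-05 is a Monday, so it moves forward to 1991-08-09.
Applying '+201 days' to 1991-08-09: counting 201 days forward gives 1992-02-26.
`weekday 3` advances to the next Wednesday; 1992-02-26 is already a Wednesday, so it stays at 1992-02-26.

1992-02-26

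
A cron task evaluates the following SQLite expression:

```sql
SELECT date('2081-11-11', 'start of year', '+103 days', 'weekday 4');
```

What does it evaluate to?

2081-04-17

`start of year` rewinds 2081-11-11 to 2081-01-01.
Applying '+103 days' to 2081-01-01: counting 103 days forward gives 2081-04-14.
`weekday 4` advances to the next Thursday; 2081-04-14 is a Monday, so it moves forward to 2081-04-17.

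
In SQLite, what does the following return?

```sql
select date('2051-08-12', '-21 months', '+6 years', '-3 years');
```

2052-11-12

Adding -21 months to 2051-08-12 gives 2049-11-12.
Adding +6 years to 2049-11-12 gives 2055-11-12.
Adding -3 years to 2055-11-12 gives 2052-11-12.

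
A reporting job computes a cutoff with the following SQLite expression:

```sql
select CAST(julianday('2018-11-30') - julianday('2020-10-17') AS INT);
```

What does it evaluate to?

-687

0 days remain in November 2018 after the 30th (30 − 30).
Full months from December 2018 through September 2020 contribute their day counts.
Then 17 days into October 2020.
Total: 0 + 31 + 31 + 28 + 31 + 30 + 31 + 30 + 31 + 31 + 30 + 31 + 30 + 31 + 31 + 29 + 31 + 30 + 31 + 30 + 31 + 31 + 30 + 17 = 687.
The subtraction is earlier − later, so the result is −687 → -687.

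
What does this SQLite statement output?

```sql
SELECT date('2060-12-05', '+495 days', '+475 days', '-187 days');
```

Applying '+495 days' to 2060-12-05: counting 495 days forward gives 2062-04-14.
Applying '+475 days' to 2062-04-14: counting 475 days forward gives 2063-08-02.
Applying '-187 days' to 2063-08-02: counting 187 days back gives 2063-01-27.

2063-01-27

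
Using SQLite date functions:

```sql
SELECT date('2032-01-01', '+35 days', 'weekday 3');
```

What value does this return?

2032-02-11

January 2032 has 31 days; 30 remain after the 1st, so 31 days reach 2032-02-01.
Advancing 4 more days within February lands on 2032-02-05.
`weekday 3` advances to the next Wednesday; 2032-02-05 is a Thursday, so it moves forward to 2032-02-11.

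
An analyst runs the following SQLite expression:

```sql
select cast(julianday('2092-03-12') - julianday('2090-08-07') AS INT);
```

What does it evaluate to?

583

24 days remain in August 2090 after the 7th (31 − 7).
Full months from September 2090 through February 2092 contribute their day counts.
Then 12 days into March 2092.
Total: 24 + 30 + 31 + 30 + 31 + 31 + 28 + 31 + 30 + 31 + 30 + 31 + 31 + 30 + 31 + 30 + 31 + 31 + 29 + 12 = 583.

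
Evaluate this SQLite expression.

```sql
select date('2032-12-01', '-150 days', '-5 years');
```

2027-07-04

Applying '-150 days' to 2032-12-01: counting 150 days back gives 2032-07-04.
Adding -5 years to 2032-07-04 gives 2027-07-04.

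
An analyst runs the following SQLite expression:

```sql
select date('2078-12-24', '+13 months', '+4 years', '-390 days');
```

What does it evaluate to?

Adding +13 months to 2078-12-24 gives 2080-01-24.
Adding +4 years to 2080-01-24 gives 2084-01-24.
Applying '-390 days' to 2084-01-24: counting 390 days back gives 2082-12-30.

2082-12-30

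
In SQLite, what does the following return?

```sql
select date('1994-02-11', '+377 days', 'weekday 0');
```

1995-02-26

Applying '+377 days' to 1994-02-11: counting 377 days forward gives 1995-02-23.
`weekday 0` advances to the next Sunday; 1995-02-23 is a Thursday, so it moves forward to 1995-02-26.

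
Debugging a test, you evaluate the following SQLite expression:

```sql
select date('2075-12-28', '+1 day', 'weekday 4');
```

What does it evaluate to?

2076-01-02

Advancing 1 more day within December lands on 2075-12-29.
`weekday 4` advances to the next Thursday; 2075-12-29 is a Sunday, so it moves forward to 2076-01-02.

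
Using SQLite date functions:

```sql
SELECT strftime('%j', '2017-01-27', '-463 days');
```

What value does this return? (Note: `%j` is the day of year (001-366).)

295

First apply '-463 days': 2017-01-27 → 2015-10-22.
Day-of-year for 2015-10-22: days since 2015-01-01 inclusive = 295, zero-padded to 295.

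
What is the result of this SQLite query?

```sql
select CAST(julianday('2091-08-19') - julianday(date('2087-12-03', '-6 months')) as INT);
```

Adding -6 months to 2087-12-03 gives 2087-06-03.
27 days remain in June 2087 after the 3rd (30 − 3).
Full months from July 2087 through July 2091 contribute their day counts.
Then 19 days into August 2091.
Total: 27 + 31 + 31 + 30 + 31 + 30 + 31 + 31 + 29 + 31 + 30 + 31 + 30 + 31 + 31 + 30 + 31 + 30 + 31 + 31 + 28 + 31 + 30 + 31 + 30 + 31 + 31 + 30 + 31 + 30 + 31 + 31 + 28 + 31 + 30 + 31 + 30 + 31 + 31 + 30 + 31 + 30 + 31 + 31 + 28 + 31 + 30 + 31 + 30 + 31 + 19 = 1538.

1538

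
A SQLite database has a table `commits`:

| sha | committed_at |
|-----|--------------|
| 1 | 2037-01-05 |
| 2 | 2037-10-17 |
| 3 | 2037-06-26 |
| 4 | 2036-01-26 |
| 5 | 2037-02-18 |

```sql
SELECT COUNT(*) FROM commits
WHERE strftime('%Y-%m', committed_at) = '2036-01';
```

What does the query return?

1

Rows with year-month 2036-01: 2036-01-26 → 1.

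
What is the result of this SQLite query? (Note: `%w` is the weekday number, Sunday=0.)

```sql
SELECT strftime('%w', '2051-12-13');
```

2051-12-13 is a Wednesday; with Sunday=0 that is 3.

3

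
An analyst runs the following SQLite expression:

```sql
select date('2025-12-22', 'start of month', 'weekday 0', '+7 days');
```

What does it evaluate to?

2025-12-14

`start of month` rewinds 2025-12-22 to 2025-12-01.
`weekday 0` advances to the next Sunday; 2025-12-01 is a Monday, so it moves forward to 2025-12-07.
Advancing 7 more days within December lands on 2025-12-14.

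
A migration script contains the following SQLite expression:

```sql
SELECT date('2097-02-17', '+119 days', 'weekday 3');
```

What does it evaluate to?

Applying '+119 days' to 2097-02-17: counting 119 days forward gives 2097-06-16.
`weekday 3` advances to the next Wednesday; 2097-06-16 is a Sunday, so it moves forward to 2097-06-19.

2097-06-19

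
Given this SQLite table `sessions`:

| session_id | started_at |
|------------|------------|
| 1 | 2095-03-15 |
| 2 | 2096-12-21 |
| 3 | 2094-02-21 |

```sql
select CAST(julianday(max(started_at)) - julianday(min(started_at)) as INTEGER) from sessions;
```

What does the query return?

1034

MIN = 2094-02-21, MAX = 2096-12-21.
7 days remain in February 2094 after the 21st (28 − 21).
Full months from March 2094 through November 2096 contribute their day counts.
Then 21 days into December 2096.
Total: 7 + 31 + 30 + 31 + 30 + 31 + 31 + 30 + 31 + 30 + 31 + 31 + 28 + 31 + 30 + 31 + 30 + 31 + 31 + 30 + 31 + 30 + 31 + 31 + 29 + 31 + 30 + 31 + 30 + 31 + 31 + 30 + 31 + 30 + 21 = 1034.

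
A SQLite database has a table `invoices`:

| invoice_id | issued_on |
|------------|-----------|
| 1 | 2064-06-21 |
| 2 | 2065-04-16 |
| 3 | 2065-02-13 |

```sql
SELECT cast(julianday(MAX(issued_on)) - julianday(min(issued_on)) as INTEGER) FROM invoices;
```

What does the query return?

299

MIN = 2064-06-21, MAX = 2065-04-16.
9 days remain in June 2064 after the 21st (30 − 21).
Full months from July 2064 through March 2065 contribute their day counts.
Then 16 days into April 2065.
Total: 9 + 31 + 31 + 30 + 31 + 30 + 31 + 31 + 28 + 31 + 16 = 299.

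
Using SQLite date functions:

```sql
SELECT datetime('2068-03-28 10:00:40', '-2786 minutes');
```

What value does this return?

2786 minutes = 46h 26m; -2786 minutes from 2068-03-28 10:00:40 is 2068-03-26 11:34:40 (crosses midnight).

2068-03-26 11:34:40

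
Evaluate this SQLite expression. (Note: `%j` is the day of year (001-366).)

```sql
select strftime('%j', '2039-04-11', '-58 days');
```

043

First apply '-58 days': 2039-04-11 → 2039-02-12.
Day-of-year for 2039-02-12: days since 2039-01-01 inclusive = 43, zero-padded to 043.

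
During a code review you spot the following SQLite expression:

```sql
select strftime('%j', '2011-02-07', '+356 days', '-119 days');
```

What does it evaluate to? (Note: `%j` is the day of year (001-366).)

275

First apply '+356 days', '-119 days': 2011-02-07 → 2011-10-02.
Day-of-year for 2011-10-02: days since 2011-01-01 inclusive = 275, zero-padded to 275.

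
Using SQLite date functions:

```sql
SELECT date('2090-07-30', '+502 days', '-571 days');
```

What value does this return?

2090-05-22

Applying '+502 days' to 2090-07-30: counting 502 days forward gives 2091-12-14.
Applying '-571 days' to 2091-12-14: counting 571 days back gives 2090-05-22.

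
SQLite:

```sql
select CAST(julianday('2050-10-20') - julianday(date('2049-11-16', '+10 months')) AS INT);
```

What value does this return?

Adding +10 months to 2049-11-16 gives 2050-09-16.
14 days remain in September 2050 after the 16th (30 − 16).
Then 20 days into October 2050.
Total: 14 + 20 = 34.

34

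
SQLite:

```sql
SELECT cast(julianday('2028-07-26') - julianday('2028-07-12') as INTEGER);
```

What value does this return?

14

Both dates are in July 2028: 26 − 12 = 14.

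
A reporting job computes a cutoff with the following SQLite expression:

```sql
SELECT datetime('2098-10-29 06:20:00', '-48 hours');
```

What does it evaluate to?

-48 hours from 2098-10-29 06:20:00 is 2098-10-27 06:20:00 (crosses midnight).

2098-10-27 06:20:00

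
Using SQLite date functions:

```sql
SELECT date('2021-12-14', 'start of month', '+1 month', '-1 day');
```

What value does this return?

`start of month` rewinds 2021-12-14 to 2021-12-01.
Adding +1 month to 2021-12-01 gives 2022-01-01.
Going back 1 day from 2022-01-01 reaches 2021-12-31 (last day of December, 31 days).

2021-12-31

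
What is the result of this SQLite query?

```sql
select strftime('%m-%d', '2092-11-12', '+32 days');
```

First apply '+32 days': 2092-11-12 → 2092-12-14.
`%m-%d` extracts the month-day: 12-14.

12-14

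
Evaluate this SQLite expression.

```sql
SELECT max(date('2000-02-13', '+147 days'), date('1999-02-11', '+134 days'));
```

date('2000-02-13', '+147 days') → 2000-07-09.
date('1999-02-11', '+134 days') → 1999-06-25.
Later of the two is 2000-07-09.

2000-07-09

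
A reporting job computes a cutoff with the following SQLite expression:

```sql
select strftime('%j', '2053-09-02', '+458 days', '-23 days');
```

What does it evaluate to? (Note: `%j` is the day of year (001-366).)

First apply '+458 days', '-23 days': 2053-09-02 → 2054-11-11.
Day-of-year for 2054-11-11: days since 2054-01-01 inclusive = 315, zero-padded to 315.

315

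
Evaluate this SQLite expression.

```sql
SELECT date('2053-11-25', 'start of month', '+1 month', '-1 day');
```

`start of month` rewinds 2053-11-25 to 2053-11-01.
Adding +1 month to 2053-11-01 gives 2053-12-01.
Going back 1 day from 2053-12-01 reaches 2053-11-30 (last day of November, 30 days).

2053-11-30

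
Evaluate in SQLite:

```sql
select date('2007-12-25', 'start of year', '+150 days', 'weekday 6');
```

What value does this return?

2007-06-02

`start of year` rewinds 2007-12-25 to 2007-01-01.
Applying '+150 days' to 2007-01-01: counting 150 days forward gives 2007-05-31.
`weekday 6` advances to the next Saturday; 2007-05-31 is a Thursday, so it moves forward to 2007-06-02.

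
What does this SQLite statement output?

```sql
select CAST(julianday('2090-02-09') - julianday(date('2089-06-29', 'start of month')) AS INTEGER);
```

253

`start of month` rewinds 2089-06-29 to 2089-06-01.
29 days remain in June 2089 after the 1st (30 − 1).
Full months from July 2089 through January 2090 contribute their day counts.
Then 9 days into February 2090.
Total: 29 + 31 + 31 + 30 + 31 + 30 + 31 + 31 + 9 = 253.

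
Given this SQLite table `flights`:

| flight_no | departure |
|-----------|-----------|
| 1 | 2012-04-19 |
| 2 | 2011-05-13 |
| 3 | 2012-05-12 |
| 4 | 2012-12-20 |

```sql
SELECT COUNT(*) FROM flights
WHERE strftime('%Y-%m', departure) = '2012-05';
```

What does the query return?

Rows with year-month 2012-05: 2012-05-12 → 1.

1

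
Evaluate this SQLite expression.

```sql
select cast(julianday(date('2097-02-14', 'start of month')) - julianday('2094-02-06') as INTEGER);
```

`start of month` rewinds 2097-02-14 to 2097-02-01.
22 days remain in February 2094 after the 6th (28 − 6).
Full months from March 2094 through January 2097 contribute their day counts.
Then 1 day into February 2097.
Total: 22 + 31 + 30 + 31 + 30 + 31 + 31 + 30 + 31 + 30 + 31 + 31 + 28 + 31 + 30 + 31 + 30 + 31 + 31 + 30 + 31 + 30 + 31 + 31 + 29 + 31 + 30 + 31 + 30 + 31 + 31 + 30 + 31 + 30 + 31 + 31 + 1 = 1091.

1091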